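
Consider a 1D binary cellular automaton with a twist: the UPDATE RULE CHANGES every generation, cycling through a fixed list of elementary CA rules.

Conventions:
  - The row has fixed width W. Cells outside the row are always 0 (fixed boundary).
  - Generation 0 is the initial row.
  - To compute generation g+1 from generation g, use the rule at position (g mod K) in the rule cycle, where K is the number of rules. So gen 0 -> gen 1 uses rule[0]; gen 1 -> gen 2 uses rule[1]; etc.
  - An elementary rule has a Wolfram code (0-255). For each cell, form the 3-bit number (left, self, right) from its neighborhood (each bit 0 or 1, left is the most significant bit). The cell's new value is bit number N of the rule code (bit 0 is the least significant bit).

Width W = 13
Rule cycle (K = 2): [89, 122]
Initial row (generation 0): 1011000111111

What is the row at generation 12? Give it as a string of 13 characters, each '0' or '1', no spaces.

Gen 0: 1011000111111
Gen 1 (rule 89): 0011110100001
Gen 2 (rule 122): 0110011010010
Gen 3 (rule 89): 0111011001001
Gen 4 (rule 122): 1101111110110
Gen 5 (rule 89): 1101000010111
Gen 6 (rule 122): 1110100101101
Gen 7 (rule 89): 1010010001100
Gen 8 (rule 122): 0101101011110
Gen 9 (rule 89): 0001100010011
Gen 10 (rule 122): 0011110101111
Gen 11 (rule 89): 1010010001001
Gen 12 (rule 122): 0101101010110

Answer: 0101101010110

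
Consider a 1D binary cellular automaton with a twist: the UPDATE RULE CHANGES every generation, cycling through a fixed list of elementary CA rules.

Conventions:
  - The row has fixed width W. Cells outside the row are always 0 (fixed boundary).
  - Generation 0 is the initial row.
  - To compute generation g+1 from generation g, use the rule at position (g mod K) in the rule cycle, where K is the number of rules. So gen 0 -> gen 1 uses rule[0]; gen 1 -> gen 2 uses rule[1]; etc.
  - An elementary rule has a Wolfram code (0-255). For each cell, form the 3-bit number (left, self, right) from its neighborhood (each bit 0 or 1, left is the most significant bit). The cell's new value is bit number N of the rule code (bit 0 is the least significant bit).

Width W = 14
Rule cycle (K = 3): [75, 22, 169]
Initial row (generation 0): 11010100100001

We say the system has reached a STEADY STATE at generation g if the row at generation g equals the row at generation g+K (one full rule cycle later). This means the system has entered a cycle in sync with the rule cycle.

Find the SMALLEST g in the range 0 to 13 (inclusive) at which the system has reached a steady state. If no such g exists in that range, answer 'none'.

Gen 0: 11010100100001
Gen 1 (rule 75): 11000001001110
Gen 2 (rule 22): 00100011110001
Gen 3 (rule 169): 10001011100100
Gen 4 (rule 75): 00110010101001
Gen 5 (rule 22): 01001110101111
Gen 6 (rule 169): 00001101011110
Gen 7 (rule 75): 11111100010010
Gen 8 (rule 22): 00000010111111
Gen 9 (rule 169): 11111001111110
Gen 10 (rule 75): 10001011000010
Gen 11 (rule 22): 11011000100111
Gen 12 (rule 169): 10110010000110
Gen 13 (rule 75): 00110100111110
Gen 14 (rule 22): 01000111000001
Gen 15 (rule 169): 00010110011100
Gen 16 (rule 75): 11100110110101

Answer: none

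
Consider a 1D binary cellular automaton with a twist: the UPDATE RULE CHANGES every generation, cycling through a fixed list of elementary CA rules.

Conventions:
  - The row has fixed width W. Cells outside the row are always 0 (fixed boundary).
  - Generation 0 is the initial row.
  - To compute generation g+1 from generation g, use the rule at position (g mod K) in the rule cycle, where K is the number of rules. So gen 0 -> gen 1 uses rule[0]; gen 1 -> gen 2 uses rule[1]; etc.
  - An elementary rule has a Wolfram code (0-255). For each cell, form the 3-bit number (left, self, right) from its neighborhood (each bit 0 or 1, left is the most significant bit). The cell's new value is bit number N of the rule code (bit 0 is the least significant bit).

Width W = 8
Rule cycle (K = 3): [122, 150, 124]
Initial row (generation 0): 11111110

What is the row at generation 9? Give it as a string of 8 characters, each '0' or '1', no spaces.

Answer: 01100111

Derivation:
Gen 0: 11111110
Gen 1 (rule 122): 10000011
Gen 2 (rule 150): 11000100
Gen 3 (rule 124): 11100110
Gen 4 (rule 122): 10111111
Gen 5 (rule 150): 10011110
Gen 6 (rule 124): 11010011
Gen 7 (rule 122): 11101111
Gen 8 (rule 150): 01000110
Gen 9 (rule 124): 01100111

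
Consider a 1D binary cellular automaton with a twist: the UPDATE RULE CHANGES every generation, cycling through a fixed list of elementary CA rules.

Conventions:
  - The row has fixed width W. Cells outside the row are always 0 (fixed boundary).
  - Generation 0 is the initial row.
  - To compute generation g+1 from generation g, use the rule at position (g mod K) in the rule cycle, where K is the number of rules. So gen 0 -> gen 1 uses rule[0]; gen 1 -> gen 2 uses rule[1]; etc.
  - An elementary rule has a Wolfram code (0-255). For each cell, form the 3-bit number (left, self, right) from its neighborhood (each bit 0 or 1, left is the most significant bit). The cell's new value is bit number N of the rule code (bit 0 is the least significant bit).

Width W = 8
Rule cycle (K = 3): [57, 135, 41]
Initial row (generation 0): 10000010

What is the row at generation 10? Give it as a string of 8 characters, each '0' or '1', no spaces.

Gen 0: 10000010
Gen 1 (rule 57): 01111001
Gen 2 (rule 135): 10110011
Gen 3 (rule 41): 01100010
Gen 4 (rule 57): 01011001
Gen 5 (rule 135): 11000011
Gen 6 (rule 41): 10011010
Gen 7 (rule 57): 01010101
Gen 8 (rule 135): 11010101
Gen 9 (rule 41): 10101010
Gen 10 (rule 57): 01010101

Answer: 01010101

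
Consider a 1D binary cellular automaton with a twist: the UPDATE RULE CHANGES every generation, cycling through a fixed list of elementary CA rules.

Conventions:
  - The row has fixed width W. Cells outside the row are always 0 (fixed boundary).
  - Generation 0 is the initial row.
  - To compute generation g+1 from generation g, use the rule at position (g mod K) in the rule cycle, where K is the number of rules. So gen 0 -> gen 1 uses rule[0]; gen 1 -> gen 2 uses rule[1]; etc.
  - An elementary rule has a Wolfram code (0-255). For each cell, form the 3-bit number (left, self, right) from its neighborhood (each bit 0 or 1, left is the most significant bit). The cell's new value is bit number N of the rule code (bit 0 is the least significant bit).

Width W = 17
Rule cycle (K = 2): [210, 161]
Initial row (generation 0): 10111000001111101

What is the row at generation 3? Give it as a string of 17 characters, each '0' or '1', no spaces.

Answer: 01110110110001110

Derivation:
Gen 0: 10111000001111101
Gen 1 (rule 210): 00011100010111100
Gen 2 (rule 161): 11001001001011001
Gen 3 (rule 210): 01110110110001110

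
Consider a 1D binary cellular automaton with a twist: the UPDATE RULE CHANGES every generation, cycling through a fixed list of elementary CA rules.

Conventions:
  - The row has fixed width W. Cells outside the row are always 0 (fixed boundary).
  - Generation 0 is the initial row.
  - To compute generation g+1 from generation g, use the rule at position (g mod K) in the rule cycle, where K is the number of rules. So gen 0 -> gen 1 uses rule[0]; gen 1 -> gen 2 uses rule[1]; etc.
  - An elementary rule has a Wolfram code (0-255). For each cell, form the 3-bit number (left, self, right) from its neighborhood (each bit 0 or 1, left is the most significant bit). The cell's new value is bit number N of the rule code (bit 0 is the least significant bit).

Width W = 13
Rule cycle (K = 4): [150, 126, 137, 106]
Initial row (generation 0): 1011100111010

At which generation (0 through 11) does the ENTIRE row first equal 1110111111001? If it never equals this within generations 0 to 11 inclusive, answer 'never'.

Answer: 11

Derivation:
Gen 0: 1011100111010
Gen 1 (rule 150): 1001011010011
Gen 2 (rule 126): 1111111111111
Gen 3 (rule 137): 1111111111110
Gen 4 (rule 106): 1000000000010
Gen 5 (rule 150): 1100000000111
Gen 6 (rule 126): 1110000001101
Gen 7 (rule 137): 1100111101000
Gen 8 (rule 106): 1101100110000
Gen 9 (rule 150): 0000011001000
Gen 10 (rule 126): 0000111111100
Gen 11 (rule 137): 1110111111001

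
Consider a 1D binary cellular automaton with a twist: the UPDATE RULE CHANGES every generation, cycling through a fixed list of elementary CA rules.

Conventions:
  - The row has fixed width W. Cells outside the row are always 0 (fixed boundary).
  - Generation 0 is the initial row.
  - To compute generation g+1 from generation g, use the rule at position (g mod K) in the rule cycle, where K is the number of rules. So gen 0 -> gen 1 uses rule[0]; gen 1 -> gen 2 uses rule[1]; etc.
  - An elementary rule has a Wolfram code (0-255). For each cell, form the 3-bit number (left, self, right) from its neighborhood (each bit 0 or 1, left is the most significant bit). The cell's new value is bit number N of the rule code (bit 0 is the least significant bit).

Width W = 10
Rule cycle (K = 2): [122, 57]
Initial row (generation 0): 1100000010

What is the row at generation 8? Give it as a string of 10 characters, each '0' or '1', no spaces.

Gen 0: 1100000010
Gen 1 (rule 122): 1110000101
Gen 2 (rule 57): 1001110010
Gen 3 (rule 122): 0111011101
Gen 4 (rule 57): 0100110010
Gen 5 (rule 122): 1011111101
Gen 6 (rule 57): 0110000010
Gen 7 (rule 122): 1111000101
Gen 8 (rule 57): 1000110010

Answer: 1000110010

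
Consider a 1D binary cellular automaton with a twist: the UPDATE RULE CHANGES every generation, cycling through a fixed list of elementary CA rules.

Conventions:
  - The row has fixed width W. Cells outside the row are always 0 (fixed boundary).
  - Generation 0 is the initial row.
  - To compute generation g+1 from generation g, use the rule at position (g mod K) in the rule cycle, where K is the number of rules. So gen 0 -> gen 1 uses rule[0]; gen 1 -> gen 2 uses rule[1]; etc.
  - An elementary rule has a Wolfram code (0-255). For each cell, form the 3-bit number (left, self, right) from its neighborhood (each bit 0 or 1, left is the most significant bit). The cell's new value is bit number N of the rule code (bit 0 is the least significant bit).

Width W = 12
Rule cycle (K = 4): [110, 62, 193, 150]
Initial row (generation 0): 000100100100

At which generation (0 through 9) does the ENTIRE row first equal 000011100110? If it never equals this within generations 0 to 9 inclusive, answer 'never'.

Answer: 7

Derivation:
Gen 0: 000100100100
Gen 1 (rule 110): 001101101100
Gen 2 (rule 62): 011011011010
Gen 3 (rule 193): 001001001000
Gen 4 (rule 150): 011111111100
Gen 5 (rule 110): 110000000100
Gen 6 (rule 62): 101000001110
Gen 7 (rule 193): 000011100110
Gen 8 (rule 150): 000101011001
Gen 9 (rule 110): 001111111011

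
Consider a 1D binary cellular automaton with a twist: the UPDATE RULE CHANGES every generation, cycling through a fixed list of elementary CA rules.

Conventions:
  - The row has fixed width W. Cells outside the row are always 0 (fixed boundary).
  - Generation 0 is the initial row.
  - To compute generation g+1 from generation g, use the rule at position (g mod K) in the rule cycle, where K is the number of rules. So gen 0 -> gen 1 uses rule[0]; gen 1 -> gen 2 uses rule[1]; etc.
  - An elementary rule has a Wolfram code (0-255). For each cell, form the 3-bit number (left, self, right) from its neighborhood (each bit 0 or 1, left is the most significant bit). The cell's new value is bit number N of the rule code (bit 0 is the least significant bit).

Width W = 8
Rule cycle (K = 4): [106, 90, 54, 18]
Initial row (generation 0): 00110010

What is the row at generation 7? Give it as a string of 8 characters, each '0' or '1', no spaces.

Gen 0: 00110010
Gen 1 (rule 106): 01110100
Gen 2 (rule 90): 11010010
Gen 3 (rule 54): 00111111
Gen 4 (rule 18): 01000000
Gen 5 (rule 106): 10000000
Gen 6 (rule 90): 01000000
Gen 7 (rule 54): 11100000

Answer: 11100000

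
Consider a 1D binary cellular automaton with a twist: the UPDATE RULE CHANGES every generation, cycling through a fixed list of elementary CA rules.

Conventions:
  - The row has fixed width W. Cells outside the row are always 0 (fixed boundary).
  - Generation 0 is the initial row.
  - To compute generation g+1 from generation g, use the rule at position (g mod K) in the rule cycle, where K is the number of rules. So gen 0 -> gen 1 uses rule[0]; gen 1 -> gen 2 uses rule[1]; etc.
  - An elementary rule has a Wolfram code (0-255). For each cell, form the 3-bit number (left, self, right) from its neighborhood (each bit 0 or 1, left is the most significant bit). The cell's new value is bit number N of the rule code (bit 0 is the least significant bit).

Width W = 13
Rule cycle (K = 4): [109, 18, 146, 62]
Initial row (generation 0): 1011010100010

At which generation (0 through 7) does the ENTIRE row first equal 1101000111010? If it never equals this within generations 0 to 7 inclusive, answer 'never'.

Answer: never

Derivation:
Gen 0: 1011010100010
Gen 1 (rule 109): 1111111101010
Gen 2 (rule 18): 0000000000001
Gen 3 (rule 146): 0000000000010
Gen 4 (rule 62): 0000000000111
Gen 5 (rule 109): 1111111110101
Gen 6 (rule 18): 0000000000000
Gen 7 (rule 146): 0000000000000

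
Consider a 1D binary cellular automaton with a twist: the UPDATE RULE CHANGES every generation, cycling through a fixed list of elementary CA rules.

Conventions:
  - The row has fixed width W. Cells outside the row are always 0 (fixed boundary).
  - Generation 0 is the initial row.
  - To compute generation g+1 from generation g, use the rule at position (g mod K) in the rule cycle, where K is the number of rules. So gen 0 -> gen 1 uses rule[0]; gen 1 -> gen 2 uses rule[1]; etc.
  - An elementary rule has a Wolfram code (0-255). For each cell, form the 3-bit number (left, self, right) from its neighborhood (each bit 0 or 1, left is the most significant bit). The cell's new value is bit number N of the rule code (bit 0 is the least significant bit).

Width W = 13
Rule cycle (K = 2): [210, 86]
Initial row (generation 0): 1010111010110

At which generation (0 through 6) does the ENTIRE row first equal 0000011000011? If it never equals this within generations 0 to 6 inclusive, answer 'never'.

Answer: 1

Derivation:
Gen 0: 1010111010110
Gen 1 (rule 210): 0000011000011
Gen 2 (rule 86): 0000101100101
Gen 3 (rule 210): 0001000111000
Gen 4 (rule 86): 0011101001100
Gen 5 (rule 210): 0101100110110
Gen 6 (rule 86): 1100111010011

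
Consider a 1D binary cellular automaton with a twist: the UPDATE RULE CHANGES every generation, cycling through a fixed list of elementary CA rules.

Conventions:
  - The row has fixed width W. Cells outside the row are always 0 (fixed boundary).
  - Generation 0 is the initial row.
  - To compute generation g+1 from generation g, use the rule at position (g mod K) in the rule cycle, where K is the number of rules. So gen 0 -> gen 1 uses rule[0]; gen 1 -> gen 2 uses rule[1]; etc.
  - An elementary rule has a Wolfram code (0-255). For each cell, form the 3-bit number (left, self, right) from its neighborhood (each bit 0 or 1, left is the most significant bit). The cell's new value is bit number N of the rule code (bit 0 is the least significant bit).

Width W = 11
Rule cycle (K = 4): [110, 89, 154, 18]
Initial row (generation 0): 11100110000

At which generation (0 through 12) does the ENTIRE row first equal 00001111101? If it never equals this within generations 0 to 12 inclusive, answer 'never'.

Gen 0: 11100110000
Gen 1 (rule 110): 10101110000
Gen 2 (rule 89): 00001011111
Gen 3 (rule 154): 00010011110
Gen 4 (rule 18): 00101100001
Gen 5 (rule 110): 01111100011
Gen 6 (rule 89): 01000111011
Gen 7 (rule 154): 10101110010
Gen 8 (rule 18): 00000001101
Gen 9 (rule 110): 00000011111
Gen 10 (rule 89): 11111010001
Gen 11 (rule 154): 11110001010
Gen 12 (rule 18): 00001010001

Answer: never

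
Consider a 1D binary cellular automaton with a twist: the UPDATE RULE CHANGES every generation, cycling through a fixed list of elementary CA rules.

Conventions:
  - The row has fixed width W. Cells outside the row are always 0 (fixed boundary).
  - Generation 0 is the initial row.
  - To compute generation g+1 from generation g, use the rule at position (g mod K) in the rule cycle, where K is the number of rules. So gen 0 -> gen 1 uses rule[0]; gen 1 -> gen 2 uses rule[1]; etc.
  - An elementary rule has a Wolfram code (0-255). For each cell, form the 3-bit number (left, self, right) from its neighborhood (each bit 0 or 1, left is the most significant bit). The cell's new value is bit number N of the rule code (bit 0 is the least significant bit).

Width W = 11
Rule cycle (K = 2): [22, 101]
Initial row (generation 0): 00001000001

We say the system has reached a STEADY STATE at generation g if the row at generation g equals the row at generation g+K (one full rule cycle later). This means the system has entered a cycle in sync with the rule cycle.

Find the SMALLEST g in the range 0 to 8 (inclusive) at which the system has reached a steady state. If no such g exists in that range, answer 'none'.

Gen 0: 00001000001
Gen 1 (rule 22): 00011100011
Gen 2 (rule 101): 11000101001
Gen 3 (rule 22): 00101101111
Gen 4 (rule 101): 10110110001
Gen 5 (rule 22): 10000001011
Gen 6 (rule 101): 10111101101
Gen 7 (rule 22): 10000000001
Gen 8 (rule 101): 10111111101
Gen 9 (rule 22): 10000000001
Gen 10 (rule 101): 10111111101

Answer: 7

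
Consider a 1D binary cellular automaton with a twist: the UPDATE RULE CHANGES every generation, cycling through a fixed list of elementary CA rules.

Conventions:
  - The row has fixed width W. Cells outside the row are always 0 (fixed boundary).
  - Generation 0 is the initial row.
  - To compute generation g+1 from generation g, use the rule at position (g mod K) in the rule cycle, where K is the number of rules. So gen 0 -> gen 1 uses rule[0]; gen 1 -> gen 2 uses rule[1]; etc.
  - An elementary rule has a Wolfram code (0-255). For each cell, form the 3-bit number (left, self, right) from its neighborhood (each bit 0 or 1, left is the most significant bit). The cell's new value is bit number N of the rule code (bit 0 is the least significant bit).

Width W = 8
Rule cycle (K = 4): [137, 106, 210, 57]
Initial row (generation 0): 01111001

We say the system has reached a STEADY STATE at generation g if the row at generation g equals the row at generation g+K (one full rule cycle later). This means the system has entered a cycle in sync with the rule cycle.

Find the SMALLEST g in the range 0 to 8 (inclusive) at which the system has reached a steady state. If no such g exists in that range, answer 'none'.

Gen 0: 01111001
Gen 1 (rule 137): 01110000
Gen 2 (rule 106): 11010000
Gen 3 (rule 210): 01001000
Gen 4 (rule 57): 00100111
Gen 5 (rule 137): 10000110
Gen 6 (rule 106): 00001110
Gen 7 (rule 210): 00010111
Gen 8 (rule 57): 11001100
Gen 9 (rule 137): 10001001
Gen 10 (rule 106): 00010010
Gen 11 (rule 210): 00101101
Gen 12 (rule 57): 10011010

Answer: none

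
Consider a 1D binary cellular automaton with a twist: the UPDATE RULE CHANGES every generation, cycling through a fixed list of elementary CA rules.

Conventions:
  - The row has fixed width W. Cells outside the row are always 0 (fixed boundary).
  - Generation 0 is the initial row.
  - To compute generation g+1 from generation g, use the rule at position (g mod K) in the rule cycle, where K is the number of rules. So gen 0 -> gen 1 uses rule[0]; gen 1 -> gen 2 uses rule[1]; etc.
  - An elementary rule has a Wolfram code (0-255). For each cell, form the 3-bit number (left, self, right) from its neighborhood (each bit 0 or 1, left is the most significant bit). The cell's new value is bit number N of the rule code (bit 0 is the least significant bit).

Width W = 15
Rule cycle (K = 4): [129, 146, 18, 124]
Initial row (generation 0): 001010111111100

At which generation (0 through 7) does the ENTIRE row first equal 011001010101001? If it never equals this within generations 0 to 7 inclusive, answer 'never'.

Answer: never

Derivation:
Gen 0: 001010111111100
Gen 1 (rule 129): 100000011111001
Gen 2 (rule 146): 010000101110110
Gen 3 (rule 18): 101001000000001
Gen 4 (rule 124): 111101100000001
Gen 5 (rule 129): 011000001111100
Gen 6 (rule 146): 100100010111010
Gen 7 (rule 18): 011010100000001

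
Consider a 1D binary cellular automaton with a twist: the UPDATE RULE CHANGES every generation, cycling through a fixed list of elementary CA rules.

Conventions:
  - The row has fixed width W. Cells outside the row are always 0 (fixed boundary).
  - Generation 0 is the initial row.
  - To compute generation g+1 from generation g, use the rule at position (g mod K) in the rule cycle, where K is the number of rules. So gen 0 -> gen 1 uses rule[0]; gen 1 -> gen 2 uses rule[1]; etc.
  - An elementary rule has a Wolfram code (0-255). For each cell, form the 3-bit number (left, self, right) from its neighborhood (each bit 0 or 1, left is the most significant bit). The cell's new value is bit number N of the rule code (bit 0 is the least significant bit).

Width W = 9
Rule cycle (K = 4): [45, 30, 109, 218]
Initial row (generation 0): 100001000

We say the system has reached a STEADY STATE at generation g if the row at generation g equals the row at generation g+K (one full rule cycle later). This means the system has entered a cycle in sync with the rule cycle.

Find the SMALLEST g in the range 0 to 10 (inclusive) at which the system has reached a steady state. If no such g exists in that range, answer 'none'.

Gen 0: 100001000
Gen 1 (rule 45): 101101011
Gen 2 (rule 30): 101001010
Gen 3 (rule 109): 111001110
Gen 4 (rule 218): 111111111
Gen 5 (rule 45): 100000000
Gen 6 (rule 30): 110000000
Gen 7 (rule 109): 110111111
Gen 8 (rule 218): 110111111
Gen 9 (rule 45): 101100000
Gen 10 (rule 30): 101010000
Gen 11 (rule 109): 111110111
Gen 12 (rule 218): 111110111
Gen 13 (rule 45): 100001100
Gen 14 (rule 30): 110011010

Answer: none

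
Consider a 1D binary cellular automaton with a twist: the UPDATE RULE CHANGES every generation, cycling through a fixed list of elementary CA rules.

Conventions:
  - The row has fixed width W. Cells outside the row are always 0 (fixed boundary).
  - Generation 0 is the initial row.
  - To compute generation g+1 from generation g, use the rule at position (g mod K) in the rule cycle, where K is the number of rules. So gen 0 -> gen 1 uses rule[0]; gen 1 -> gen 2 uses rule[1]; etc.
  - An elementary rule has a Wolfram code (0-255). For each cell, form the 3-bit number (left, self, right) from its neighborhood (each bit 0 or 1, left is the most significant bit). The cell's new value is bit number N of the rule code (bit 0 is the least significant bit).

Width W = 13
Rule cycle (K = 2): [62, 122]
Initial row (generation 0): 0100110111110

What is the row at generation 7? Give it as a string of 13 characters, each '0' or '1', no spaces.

Answer: 1110110110011

Derivation:
Gen 0: 0100110111110
Gen 1 (rule 62): 1111101100001
Gen 2 (rule 122): 1000111110010
Gen 3 (rule 62): 1101100001111
Gen 4 (rule 122): 1111110011001
Gen 5 (rule 62): 1000001110111
Gen 6 (rule 122): 0100011011101
Gen 7 (rule 62): 1110110110011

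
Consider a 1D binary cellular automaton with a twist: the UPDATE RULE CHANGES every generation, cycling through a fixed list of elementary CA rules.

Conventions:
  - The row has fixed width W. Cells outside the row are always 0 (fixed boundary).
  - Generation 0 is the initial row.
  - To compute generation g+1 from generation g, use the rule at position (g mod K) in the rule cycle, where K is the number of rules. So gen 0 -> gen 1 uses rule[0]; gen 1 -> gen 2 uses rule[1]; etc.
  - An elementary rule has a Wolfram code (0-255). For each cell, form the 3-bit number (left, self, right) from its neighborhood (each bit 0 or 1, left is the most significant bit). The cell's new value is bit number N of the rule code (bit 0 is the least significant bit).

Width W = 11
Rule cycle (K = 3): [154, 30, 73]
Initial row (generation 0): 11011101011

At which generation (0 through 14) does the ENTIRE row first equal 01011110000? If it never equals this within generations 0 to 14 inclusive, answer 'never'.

Gen 0: 11011101011
Gen 1 (rule 154): 10011000010
Gen 2 (rule 30): 11110100111
Gen 3 (rule 73): 10010000101
Gen 4 (rule 154): 01101001000
Gen 5 (rule 30): 11001111100
Gen 6 (rule 73): 11001000101
Gen 7 (rule 154): 10110101000
Gen 8 (rule 30): 10100101100
Gen 9 (rule 73): 00000001101
Gen 10 (rule 154): 00000011000
Gen 11 (rule 30): 00000110100
Gen 12 (rule 73): 11110110001
Gen 13 (rule 154): 11100101010
Gen 14 (rule 30): 10011101011

Answer: never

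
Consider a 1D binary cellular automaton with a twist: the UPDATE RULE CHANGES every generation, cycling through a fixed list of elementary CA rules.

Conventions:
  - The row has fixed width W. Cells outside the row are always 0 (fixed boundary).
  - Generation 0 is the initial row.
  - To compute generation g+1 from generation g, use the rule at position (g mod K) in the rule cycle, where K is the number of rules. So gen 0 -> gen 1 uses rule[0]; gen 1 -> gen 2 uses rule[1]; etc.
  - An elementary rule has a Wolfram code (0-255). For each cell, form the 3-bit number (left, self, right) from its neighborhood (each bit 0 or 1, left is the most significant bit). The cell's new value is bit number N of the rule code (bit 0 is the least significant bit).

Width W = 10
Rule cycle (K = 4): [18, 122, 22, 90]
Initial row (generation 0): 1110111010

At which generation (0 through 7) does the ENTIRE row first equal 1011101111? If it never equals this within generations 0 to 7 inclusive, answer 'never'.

Answer: never

Derivation:
Gen 0: 1110111010
Gen 1 (rule 18): 0000000001
Gen 2 (rule 122): 0000000010
Gen 3 (rule 22): 0000000111
Gen 4 (rule 90): 0000001101
Gen 5 (rule 18): 0000010000
Gen 6 (rule 122): 0000101000
Gen 7 (rule 22): 0001101100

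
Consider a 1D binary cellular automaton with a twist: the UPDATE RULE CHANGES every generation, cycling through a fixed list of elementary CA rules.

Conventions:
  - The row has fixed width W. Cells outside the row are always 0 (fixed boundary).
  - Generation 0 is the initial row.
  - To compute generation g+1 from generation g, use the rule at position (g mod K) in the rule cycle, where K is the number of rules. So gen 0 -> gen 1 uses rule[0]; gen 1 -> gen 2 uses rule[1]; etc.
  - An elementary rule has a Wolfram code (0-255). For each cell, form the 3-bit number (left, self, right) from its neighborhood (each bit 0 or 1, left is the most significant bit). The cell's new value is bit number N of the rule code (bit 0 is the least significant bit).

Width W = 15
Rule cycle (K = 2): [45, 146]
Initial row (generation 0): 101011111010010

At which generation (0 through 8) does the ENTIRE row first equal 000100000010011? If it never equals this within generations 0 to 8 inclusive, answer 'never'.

Answer: never

Derivation:
Gen 0: 101011111010010
Gen 1 (rule 45): 111110000110010
Gen 2 (rule 146): 011101001001101
Gen 3 (rule 45): 010011001001011
Gen 4 (rule 146): 101100110110000
Gen 5 (rule 45): 111000101100111
Gen 6 (rule 146): 010101000011010
Gen 7 (rule 45): 011111011010110
Gen 8 (rule 146): 101110000000001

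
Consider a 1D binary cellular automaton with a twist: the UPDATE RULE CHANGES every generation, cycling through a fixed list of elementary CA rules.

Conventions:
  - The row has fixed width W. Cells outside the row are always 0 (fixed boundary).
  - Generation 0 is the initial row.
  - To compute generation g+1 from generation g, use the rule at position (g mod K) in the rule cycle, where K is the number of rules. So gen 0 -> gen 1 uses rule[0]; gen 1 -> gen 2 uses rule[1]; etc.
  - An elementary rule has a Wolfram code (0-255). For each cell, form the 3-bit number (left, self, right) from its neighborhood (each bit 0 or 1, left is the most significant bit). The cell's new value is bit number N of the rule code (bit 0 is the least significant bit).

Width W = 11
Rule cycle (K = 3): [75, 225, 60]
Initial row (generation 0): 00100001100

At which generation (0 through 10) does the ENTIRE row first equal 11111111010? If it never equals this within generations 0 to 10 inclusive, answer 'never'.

Gen 0: 00100001100
Gen 1 (rule 75): 11001111101
Gen 2 (rule 225): 01000111110
Gen 3 (rule 60): 01100100001
Gen 4 (rule 75): 11101001110
Gen 5 (rule 225): 01110000110
Gen 6 (rule 60): 01001000101
Gen 7 (rule 75): 10010011000
Gen 8 (rule 225): 00000001011
Gen 9 (rule 60): 00000001110
Gen 10 (rule 75): 11111111010

Answer: 10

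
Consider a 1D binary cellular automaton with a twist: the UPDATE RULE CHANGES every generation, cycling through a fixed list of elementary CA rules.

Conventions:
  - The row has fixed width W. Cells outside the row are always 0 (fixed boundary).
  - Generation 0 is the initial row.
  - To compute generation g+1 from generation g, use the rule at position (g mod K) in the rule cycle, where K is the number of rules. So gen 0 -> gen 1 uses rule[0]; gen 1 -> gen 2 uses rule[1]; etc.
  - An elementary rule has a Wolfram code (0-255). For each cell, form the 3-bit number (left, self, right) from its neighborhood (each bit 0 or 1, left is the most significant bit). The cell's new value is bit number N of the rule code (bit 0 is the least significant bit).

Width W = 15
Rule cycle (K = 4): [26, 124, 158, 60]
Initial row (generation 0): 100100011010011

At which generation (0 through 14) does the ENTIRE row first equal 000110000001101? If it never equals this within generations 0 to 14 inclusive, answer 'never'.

Gen 0: 100100011010011
Gen 1 (rule 26): 011010110001110
Gen 2 (rule 124): 011111111001011
Gen 3 (rule 158): 111111110111010
Gen 4 (rule 60): 100000001100111
Gen 5 (rule 26): 010000011011100
Gen 6 (rule 124): 011000011110110
Gen 7 (rule 158): 110100111100101
Gen 8 (rule 60): 101110100010111
Gen 9 (rule 26): 001000010100100
Gen 10 (rule 124): 001100011110110
Gen 11 (rule 158): 011010111100101
Gen 12 (rule 60): 010111100010111
Gen 13 (rule 26): 100100010100100
Gen 14 (rule 124): 110110011110110

Answer: never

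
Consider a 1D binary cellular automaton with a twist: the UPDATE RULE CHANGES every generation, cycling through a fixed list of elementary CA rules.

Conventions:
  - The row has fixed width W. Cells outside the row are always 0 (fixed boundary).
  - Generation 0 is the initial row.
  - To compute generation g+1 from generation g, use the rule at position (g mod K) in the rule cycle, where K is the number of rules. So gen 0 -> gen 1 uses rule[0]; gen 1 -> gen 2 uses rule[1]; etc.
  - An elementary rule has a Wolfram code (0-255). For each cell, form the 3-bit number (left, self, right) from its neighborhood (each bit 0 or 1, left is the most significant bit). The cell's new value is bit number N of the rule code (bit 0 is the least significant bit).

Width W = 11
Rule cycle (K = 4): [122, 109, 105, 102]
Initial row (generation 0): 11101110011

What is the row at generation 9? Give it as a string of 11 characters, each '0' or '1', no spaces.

Answer: 11111011101

Derivation:
Gen 0: 11101110011
Gen 1 (rule 122): 10111011111
Gen 2 (rule 109): 11101110001
Gen 3 (rule 105): 10111010100
Gen 4 (rule 102): 11001111100
Gen 5 (rule 122): 11111000110
Gen 6 (rule 109): 10001010110
Gen 7 (rule 105): 00100101110
Gen 8 (rule 102): 01101110010
Gen 9 (rule 122): 11111011101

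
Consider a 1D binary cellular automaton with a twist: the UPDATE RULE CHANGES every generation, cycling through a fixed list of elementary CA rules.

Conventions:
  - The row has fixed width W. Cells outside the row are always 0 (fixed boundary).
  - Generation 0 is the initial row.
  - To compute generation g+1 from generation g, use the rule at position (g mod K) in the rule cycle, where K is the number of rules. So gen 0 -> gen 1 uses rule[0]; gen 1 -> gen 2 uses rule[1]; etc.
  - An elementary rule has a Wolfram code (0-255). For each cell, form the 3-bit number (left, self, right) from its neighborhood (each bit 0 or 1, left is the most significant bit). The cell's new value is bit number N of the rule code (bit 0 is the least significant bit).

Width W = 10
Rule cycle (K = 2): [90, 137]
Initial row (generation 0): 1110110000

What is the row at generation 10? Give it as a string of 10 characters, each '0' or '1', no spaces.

Gen 0: 1110110000
Gen 1 (rule 90): 1010111000
Gen 2 (rule 137): 0000110011
Gen 3 (rule 90): 0001111111
Gen 4 (rule 137): 1101111110
Gen 5 (rule 90): 1101000011
Gen 6 (rule 137): 1000011010
Gen 7 (rule 90): 0100111001
Gen 8 (rule 137): 0000110000
Gen 9 (rule 90): 0001111000
Gen 10 (rule 137): 1101110011

Answer: 1101110011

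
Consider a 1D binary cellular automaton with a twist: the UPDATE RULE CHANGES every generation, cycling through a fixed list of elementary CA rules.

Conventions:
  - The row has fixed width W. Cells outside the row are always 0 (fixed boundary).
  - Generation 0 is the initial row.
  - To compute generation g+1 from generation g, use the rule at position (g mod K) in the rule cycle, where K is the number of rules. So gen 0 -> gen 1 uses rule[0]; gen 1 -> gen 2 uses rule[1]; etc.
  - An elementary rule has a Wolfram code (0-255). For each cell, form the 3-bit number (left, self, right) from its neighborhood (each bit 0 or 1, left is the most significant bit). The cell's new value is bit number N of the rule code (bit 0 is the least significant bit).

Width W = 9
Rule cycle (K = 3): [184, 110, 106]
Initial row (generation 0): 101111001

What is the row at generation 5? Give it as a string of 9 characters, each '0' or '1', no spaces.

Gen 0: 101111001
Gen 1 (rule 184): 011110100
Gen 2 (rule 110): 110011100
Gen 3 (rule 106): 110110100
Gen 4 (rule 184): 101101010
Gen 5 (rule 110): 111111110

Answer: 111111110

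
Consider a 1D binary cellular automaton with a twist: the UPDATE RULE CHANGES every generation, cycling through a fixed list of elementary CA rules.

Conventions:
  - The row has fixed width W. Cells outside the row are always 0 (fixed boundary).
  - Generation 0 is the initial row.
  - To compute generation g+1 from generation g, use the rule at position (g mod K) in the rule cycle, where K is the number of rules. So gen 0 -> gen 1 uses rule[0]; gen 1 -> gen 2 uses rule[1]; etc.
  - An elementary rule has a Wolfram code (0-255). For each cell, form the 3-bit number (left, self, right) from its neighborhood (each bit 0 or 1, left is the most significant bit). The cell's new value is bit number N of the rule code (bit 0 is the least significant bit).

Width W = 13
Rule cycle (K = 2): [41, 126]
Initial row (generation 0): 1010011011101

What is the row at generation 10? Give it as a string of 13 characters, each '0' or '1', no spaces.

Answer: 1100000000000

Derivation:
Gen 0: 1010011011101
Gen 1 (rule 41): 0100010110010
Gen 2 (rule 126): 1110111111111
Gen 3 (rule 41): 1001100000000
Gen 4 (rule 126): 1111110000000
Gen 5 (rule 41): 1000000111111
Gen 6 (rule 126): 1100001100001
Gen 7 (rule 41): 1001101001100
Gen 8 (rule 126): 1111111111110
Gen 9 (rule 41): 1000000000000
Gen 10 (rule 126): 1100000000000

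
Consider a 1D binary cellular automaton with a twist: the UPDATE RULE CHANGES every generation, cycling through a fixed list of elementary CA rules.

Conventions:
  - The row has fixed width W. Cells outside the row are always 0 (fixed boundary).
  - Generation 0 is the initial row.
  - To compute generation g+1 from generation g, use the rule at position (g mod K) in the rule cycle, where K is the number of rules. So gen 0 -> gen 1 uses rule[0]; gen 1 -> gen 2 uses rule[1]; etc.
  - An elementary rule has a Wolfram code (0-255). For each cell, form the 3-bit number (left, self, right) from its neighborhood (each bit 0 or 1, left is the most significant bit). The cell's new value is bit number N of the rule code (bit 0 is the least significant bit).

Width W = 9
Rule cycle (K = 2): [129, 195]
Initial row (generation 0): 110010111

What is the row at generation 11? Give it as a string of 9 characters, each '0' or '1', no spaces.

Answer: 011000000

Derivation:
Gen 0: 110010111
Gen 1 (rule 129): 000000010
Gen 2 (rule 195): 111111100
Gen 3 (rule 129): 011111001
Gen 4 (rule 195): 101111010
Gen 5 (rule 129): 000110000
Gen 6 (rule 195): 111010111
Gen 7 (rule 129): 010000010
Gen 8 (rule 195): 100111100
Gen 9 (rule 129): 000011001
Gen 10 (rule 195): 111101010
Gen 11 (rule 129): 011000000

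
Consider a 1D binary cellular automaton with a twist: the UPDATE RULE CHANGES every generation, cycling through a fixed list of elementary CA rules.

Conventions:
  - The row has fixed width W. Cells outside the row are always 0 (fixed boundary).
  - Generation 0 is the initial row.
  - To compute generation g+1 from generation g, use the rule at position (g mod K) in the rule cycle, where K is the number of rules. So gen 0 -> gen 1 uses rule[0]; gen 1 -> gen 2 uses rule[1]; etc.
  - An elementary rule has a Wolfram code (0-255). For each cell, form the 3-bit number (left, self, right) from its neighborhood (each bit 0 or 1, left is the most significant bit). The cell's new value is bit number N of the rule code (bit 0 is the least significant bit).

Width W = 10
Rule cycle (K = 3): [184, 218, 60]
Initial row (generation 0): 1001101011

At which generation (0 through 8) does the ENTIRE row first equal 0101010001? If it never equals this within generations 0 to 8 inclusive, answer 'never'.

Answer: never

Derivation:
Gen 0: 1001101011
Gen 1 (rule 184): 0101010110
Gen 2 (rule 218): 1000000111
Gen 3 (rule 60): 1100000100
Gen 4 (rule 184): 1010000010
Gen 5 (rule 218): 0001000101
Gen 6 (rule 60): 0001100111
Gen 7 (rule 184): 0001010110
Gen 8 (rule 218): 0010000111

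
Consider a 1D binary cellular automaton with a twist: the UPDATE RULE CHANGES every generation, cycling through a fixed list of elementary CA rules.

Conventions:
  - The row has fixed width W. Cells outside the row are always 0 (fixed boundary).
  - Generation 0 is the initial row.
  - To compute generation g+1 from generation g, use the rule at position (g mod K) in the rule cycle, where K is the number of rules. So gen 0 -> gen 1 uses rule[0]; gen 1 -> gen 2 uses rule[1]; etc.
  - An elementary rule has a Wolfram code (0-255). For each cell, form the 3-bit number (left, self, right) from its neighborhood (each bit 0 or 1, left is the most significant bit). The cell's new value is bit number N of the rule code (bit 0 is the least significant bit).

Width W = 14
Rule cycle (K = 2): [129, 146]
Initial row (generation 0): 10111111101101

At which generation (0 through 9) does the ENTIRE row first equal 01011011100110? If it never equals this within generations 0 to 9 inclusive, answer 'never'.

Answer: never

Derivation:
Gen 0: 10111111101101
Gen 1 (rule 129): 00011111000000
Gen 2 (rule 146): 00101110100000
Gen 3 (rule 129): 10000100001111
Gen 4 (rule 146): 01001010010110
Gen 5 (rule 129): 00000000000000
Gen 6 (rule 146): 00000000000000
Gen 7 (rule 129): 11111111111111
Gen 8 (rule 146): 01111111111110
Gen 9 (rule 129): 00111111111100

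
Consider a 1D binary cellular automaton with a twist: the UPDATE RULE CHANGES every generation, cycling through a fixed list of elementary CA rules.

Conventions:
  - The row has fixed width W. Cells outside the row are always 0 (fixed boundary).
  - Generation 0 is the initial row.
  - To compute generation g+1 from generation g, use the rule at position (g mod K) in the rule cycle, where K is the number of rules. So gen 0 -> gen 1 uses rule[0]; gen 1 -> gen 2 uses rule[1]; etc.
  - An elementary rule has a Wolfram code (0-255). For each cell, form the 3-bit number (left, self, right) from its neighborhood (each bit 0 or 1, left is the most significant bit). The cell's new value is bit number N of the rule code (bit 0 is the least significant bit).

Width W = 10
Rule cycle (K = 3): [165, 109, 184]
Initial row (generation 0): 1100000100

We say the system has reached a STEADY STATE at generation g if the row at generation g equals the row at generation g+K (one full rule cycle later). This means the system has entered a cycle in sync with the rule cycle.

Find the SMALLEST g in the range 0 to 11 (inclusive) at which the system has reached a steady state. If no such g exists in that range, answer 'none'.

Answer: none

Derivation:
Gen 0: 1100000100
Gen 1 (rule 165): 0001110101
Gen 2 (rule 109): 1101011111
Gen 3 (rule 184): 1010111110
Gen 4 (rule 165): 1111011100
Gen 5 (rule 109): 1001110101
Gen 6 (rule 184): 0101101010
Gen 7 (rule 165): 0110011110
Gen 8 (rule 109): 0110010010
Gen 9 (rule 184): 0101001001
Gen 10 (rule 165): 0111001001
Gen 11 (rule 109): 0101001001
Gen 12 (rule 184): 0010100100
Gen 13 (rule 165): 1011100101
Gen 14 (rule 109): 1110100111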